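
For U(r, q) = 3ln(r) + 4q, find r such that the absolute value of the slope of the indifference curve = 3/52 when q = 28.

r = 13

MU_r = 3/r, MU_q = 4.
MRS = 3/r ÷ 4.
MRS depends only on r: 0.75/r = 3/52 ⇒ r = 0.75/(3/52) = 13.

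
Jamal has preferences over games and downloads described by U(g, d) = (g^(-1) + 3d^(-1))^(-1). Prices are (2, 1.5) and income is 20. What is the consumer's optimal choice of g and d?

g* = 4, d* = 8

For CES with ρ = -1, MRS = (1/3)·(d/g)^2.
Tangency: set MRS = p_g/p_d = 2/1.5 = 4/3.
So (d/g)^2 = 4; taking the square root, d/g = 2, i.e. d = 2·g.
Substitute into the budget 2·g + 1.5·d = 20: 5·g = 20, so g* = 4 and d* = 2·4 = 8.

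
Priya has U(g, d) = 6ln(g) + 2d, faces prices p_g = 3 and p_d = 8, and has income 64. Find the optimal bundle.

MU_g = 6/g, MU_d = 2.
MRS = 6/g ÷ 2.
Tangency: set MRS = p_g/p_d = 3/8 = 0.375.
MRS depends only on g: 3/g = 0.375 ⇒ g* = 3/0.375 = 8.
From the budget, 8·d = 64 − 3·8 = 40, so d* = 5.

g* = 8, d* = 5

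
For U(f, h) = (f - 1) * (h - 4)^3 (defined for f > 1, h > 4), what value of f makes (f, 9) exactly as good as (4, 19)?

U(4, 19) = 10125.
Set U(f, 9) = 10125 and solve.
With h = 9: (9 − 4)^3 = 125, so (f − 1) = 10125/125 = 81.
So f = 1 + 81 = 82.
Check: U(82, 9) = 10125.

f = 82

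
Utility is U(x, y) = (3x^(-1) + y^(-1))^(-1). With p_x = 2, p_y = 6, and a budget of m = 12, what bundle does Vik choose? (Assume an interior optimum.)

x* = 3, y* = 1

For CES with ρ = -1, MRS = (3/1)·(y/x)^2.
Tangency: set MRS = p_x/p_y = 2/6 = 1/3.
So (y/x)^2 = 1/9; taking the square root, y/x = 1/3, i.e. y = (1/3)·x.
Substitute into the budget 2·x + 6·y = 12: 4·x = 12, so x* = 3 and y* = (1/3)·3 = 1.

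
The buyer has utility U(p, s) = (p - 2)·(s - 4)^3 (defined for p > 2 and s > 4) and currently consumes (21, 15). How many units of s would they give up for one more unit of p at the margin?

MU_p = (s−4)^3, MU_s = 3·(p−2)·(s−4)^2.
MRS = (1/3)·(s−4)/(p−2).
At (21, 15): MRS = 11/57.
That is, one extra unit of p is worth 11/57 units of s at the margin.

MRS = 11/57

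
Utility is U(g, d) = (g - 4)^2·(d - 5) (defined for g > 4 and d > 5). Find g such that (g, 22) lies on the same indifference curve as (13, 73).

g = 22

U(13, 73) = 5508.
Set U(g, 22) = 5508 and solve.
With d = 22: (22 − 5) = 17, so (g − 4)^2 = 5508/17 = 324.
Taking the square root (with g > 4): g − 4 = 18, so g = 22.
Check: U(22, 22) = 5508.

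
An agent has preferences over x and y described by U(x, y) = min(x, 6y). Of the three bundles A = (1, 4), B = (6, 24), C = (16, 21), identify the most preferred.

Evaluate utility at each bundle:
U(A) = 1.
U(B) = 6.
U(C) = 16.
Highest utility is C, so C ≻ B ≻ A.

Bundle C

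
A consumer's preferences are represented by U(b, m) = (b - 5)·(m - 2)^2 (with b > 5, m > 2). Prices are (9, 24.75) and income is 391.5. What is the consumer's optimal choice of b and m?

MU_b = (m−2)^2, MU_m = 2·(b−5)·(m−2).
MRS = (1/2)·(m−2)/(b−5).
Tangency: set MRS = p_b/p_m = 9/24.75 = 4/11.
So (1/2)·(m − 2)/(b − 5) = 4/11, i.e. (m − 2) = (8/11)·(b − 5).
Rewrite the budget in excess-of-subsistence terms: 9·(b − 5) + 24.75·(m − 2) = 391.5 − 9·5 − 24.75·2 = 297.
Substituting, 27·(b − 5) = 297, so b − 5 = 11 and b* = 16.
Then m − 2 = (8/11)·11 = 8, so m* = 10.

b* = 16, m* = 10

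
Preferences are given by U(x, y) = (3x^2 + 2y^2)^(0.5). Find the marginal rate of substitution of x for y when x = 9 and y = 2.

For CES with ρ = 2, MRS = (3/2)·(y/x)^(-1).
At (9, 2): MRS = 6.75.
That is, one extra unit of x is worth 6.75 units of y at the margin.

MRS = 6.75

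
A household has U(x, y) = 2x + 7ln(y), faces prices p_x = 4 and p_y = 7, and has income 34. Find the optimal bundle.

MU_x = 2, MU_y = 7/y.
MRS = 2 ÷ (7/y).
Tangency: set MRS = p_x/p_y = 4/7.
MRS depends only on y: (2/7)·y = 4/7 ⇒ y* = (4/7)/(2/7) = 2.
From the budget, 4·x = 34 − 7·2 = 20, so x* = 5.

x* = 5, y* = 2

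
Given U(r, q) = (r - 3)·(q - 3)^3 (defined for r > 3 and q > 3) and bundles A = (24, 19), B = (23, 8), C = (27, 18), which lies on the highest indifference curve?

Evaluate utility at each bundle:
U(A) = 86016.
U(B) = 2500.
U(C) = 81000.
Highest utility is A, so A ≻ C ≻ B.

Bundle A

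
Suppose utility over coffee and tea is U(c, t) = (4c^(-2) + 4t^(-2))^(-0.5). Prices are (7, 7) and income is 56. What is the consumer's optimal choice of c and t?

For CES with ρ = -2, MRS = (t/c)^3.
Tangency: set MRS = p_c/p_t = 7/7 = 1.
So (t/c)^3 = 1; taking the cube root, t/c = 1, i.e. t = c.
Substitute into the budget 7·c + 7·t = 56: 14·c = 56, so c* = 4 and t* = 4.

c* = 4, t* = 4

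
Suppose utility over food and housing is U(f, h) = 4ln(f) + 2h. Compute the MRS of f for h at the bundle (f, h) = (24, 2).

MRS = 1/12

MU_f = 4/f, MU_h = 2.
MRS = 4/f ÷ 2.
At (24, 2): MRS = 1/12.
So at (24, 2) the consumer would give up 1/12 units of h for one more unit of f.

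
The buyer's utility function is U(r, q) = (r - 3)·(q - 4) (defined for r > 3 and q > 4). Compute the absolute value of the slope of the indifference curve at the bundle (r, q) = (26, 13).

MRS = 9/23

MU_r = (q−4), MU_q = (r−3).
MRS = (q−4)/(r−3).
At (26, 13): MRS = 9/23.
The indifference curve has slope −9/23 at this bundle.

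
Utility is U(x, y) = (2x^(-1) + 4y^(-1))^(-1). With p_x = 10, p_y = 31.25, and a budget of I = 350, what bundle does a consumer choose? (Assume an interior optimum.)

For CES with ρ = -1, MRS = (2/4)·(y/x)^2.
Tangency: set MRS = p_x/p_y = 10/31.25 = 8/25.
So (y/x)^2 = 16/25; taking the square root, y/x = 0.8, i.e. y = 0.8·x.
Substitute into the budget 10·x + 31.25·y = 350: 35·x = 350, so x* = 10 and y* = 0.8·10 = 8.

x* = 10, y* = 8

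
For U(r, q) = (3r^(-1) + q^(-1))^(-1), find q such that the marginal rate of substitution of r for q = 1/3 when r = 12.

q = 4

For CES with ρ = -1, MRS = (3/1)·(q/r)^2.
Setting (3/1)·(q/12)^2 = 1/3 gives (q/12)^2 = 1/9, so q/12 = 1/3 and q = 4.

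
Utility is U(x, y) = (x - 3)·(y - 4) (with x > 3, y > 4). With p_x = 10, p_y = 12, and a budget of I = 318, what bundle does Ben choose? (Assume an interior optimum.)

x* = 15, y* = 14

MU_x = (y−4), MU_y = (x−3).
MRS = (y−4)/(x−3).
Tangency: set MRS = p_x/p_y = 10/12 = 5/6.
So (y − 4)/(x − 3) = 5/6, i.e. (y − 4) = (5/6)·(x − 3).
Rewrite the budget in excess-of-subsistence terms: 10·(x − 3) + 12·(y − 4) = 318 − 10·3 − 12·4 = 240.
Substituting, 20·(x − 3) = 240, so x − 3 = 12 and x* = 15.
Then y − 4 = (5/6)·12 = 10, so y* = 14.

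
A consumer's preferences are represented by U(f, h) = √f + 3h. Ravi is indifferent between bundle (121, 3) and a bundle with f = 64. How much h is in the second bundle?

h = 4

U(121, 3) = 20.
Set U(64, h) = 20 and solve.
With f = 64: √64 = 8, so 3h = 20 − 8 = 12 and h = 4.
Check: U(64, 4) = 20.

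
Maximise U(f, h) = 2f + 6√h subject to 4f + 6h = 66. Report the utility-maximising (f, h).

MU_f = 2, MU_h = 6/(2√h).
MRS = 2 ÷ (6/(2√h)).
Tangency: set MRS = p_f/p_h = 4/6 = 2/3.
MRS depends only on h: (2/3)·√h = 2/3 ⇒ √h = (2/3)/(2/3) = 1 ⇒ h* = 1.
From the budget, 4·f = 66 − 6·1 = 60, so f* = 15.

f* = 15, h* = 1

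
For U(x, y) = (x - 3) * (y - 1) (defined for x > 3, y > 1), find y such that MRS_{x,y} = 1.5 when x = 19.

y = 25

MU_x = (y−1), MU_y = (x−3).
MRS = (y−1)/(x−3).
Substitute x = 19: MRS = (y − 1)/16. Setting this equal to 1.5 gives y − 1 = 1.5·16 = 24, so y = 25.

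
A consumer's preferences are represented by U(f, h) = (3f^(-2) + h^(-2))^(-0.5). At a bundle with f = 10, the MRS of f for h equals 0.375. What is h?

For CES with ρ = -2, MRS = (3/1)·(h/f)^3.
Setting (3/1)·(h/10)^3 = 0.375 gives (h/10)^3 = 0.125, so h/10 = 0.5 and h = 5.

h = 5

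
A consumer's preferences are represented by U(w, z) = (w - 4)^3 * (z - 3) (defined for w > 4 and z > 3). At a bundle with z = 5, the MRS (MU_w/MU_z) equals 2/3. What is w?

MU_w = 3·(w−4)^2·(z−3), MU_z = (w−4)^3.
MRS = (3/1)·(z−3)/(w−4).
Substitute z = 5: MRS = 6/(w − 4). Setting this equal to 2/3 gives w − 4 = 6/(2/3) = 9, so w = 13.

w = 13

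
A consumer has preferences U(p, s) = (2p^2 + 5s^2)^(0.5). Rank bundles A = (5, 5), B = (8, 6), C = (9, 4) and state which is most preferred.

Evaluate utility at each bundle:
U(A) = 13.229.
U(B) = 17.550.
U(C) = 15.556.
Highest utility is B, so B ≻ C ≻ A.

Bundle B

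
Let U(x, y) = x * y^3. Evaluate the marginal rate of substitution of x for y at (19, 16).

MRS = 16/57

MU_x = y^3 and MU_y = 3·x·y^2.
MRS = MU_x/MU_y = (1/3)·y/x.
At (19, 16): MRS = 16/57.
That is, one extra unit of x is worth 16/57 units of y at the margin.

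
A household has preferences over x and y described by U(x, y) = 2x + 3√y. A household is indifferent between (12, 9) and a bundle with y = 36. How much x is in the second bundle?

x = 7.5

U(12, 9) = 33.
Set U(x, 36) = 33 and solve.
With y = 36: √36 = 6, so 2x = 33 − 3·6 = 15 and x = 7.5.
Check: U(7.5, 36) = 33.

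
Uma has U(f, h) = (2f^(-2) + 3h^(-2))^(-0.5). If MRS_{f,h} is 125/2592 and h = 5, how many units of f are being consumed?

f = 12

For CES with ρ = -2, MRS = (2/3)·(h/f)^3.
Setting (2/3)·(5/f)^3 = 125/2592 gives (5/f)^3 = 125/1728, so 5/f = 5/12 and f = 12.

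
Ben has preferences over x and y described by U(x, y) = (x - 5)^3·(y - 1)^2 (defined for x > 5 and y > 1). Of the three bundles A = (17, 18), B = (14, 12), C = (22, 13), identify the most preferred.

Evaluate utility at each bundle:
U(A) = 499392.
U(B) = 88209.
U(C) = 707472.
Highest utility is C, so C ≻ A ≻ B.

Bundle C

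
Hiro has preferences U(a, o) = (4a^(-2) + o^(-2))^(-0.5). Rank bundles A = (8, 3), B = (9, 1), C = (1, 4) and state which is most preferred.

Bundle A

Evaluate utility at each bundle:
U(A) = 2.400.
U(B) = 0.976.
U(C) = 0.496.
Highest utility is A, so A ≻ B ≻ C.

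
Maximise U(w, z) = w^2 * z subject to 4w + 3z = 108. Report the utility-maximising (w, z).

w* = 18, z* = 12

MU_w = 2·w·z and MU_z = w^2.
MRS = MU_w/MU_z = (2/1)·z/w.
Tangency: set MRS = p_w/p_z = 4/3.
So (2/1)·z/w = 4/3, i.e. z = (2/3)·w.
Substitute into the budget 4·w + 3·z = 108: 6·w = 108, so w* = 18.
Then z* = (2/3)·18 = 12.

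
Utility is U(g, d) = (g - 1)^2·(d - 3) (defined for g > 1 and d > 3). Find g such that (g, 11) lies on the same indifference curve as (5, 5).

g = 3

U(5, 5) = 32.
Set U(g, 11) = 32 and solve.
With d = 11: (11 − 3) = 8, so (g − 1)^2 = 32/8 = 4.
Taking the square root (with g > 1): g − 1 = 2, so g = 3.
Check: U(3, 11) = 32.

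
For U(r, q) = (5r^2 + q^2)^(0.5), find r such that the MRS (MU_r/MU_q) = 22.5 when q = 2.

For CES with ρ = 2, MRS = (5/1)·(q/r)^(-1).
Setting (5/1)·(2/r)^(-1) = 22.5 gives (2/r)^(-1) = 4.5, so 2/r = 2/9 and r = 9.

r = 9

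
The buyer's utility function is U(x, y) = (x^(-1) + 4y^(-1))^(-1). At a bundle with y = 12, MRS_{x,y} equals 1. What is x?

x = 6

For CES with ρ = -1, MRS = (1/4)·(y/x)^2.
Setting (1/4)·(12/x)^2 = 1 gives (12/x)^2 = 4, so 12/x = 2 and x = 6.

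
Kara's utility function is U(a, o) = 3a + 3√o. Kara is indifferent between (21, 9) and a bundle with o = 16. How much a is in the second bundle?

U(21, 9) = 72.
Set U(a, 16) = 72 and solve.
With o = 16: √16 = 4, so 3a = 72 − 3·4 = 60 and a = 20.
Check: U(20, 16) = 72.

a = 20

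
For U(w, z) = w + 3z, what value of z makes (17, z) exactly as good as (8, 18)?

z = 15

U(8, 18) = 62.
Set U(17, z) = 62 and solve.
17 + 3z = 62 ⇒ 3z = 45 ⇒ z = 15.
Check: U(17, 15) = 62.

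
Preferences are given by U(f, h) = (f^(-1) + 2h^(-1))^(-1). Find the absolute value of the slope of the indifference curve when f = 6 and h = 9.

MRS = 1.125

For CES with ρ = -1, MRS = (1/2)·(h/f)^2.
At (6, 9): MRS = 1.125.
That is, one extra unit of f is worth 1.125 units of h at the margin.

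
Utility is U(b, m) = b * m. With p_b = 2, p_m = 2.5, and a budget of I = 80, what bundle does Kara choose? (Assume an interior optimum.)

b* = 20, m* = 16

MU_b = m and MU_m = b.
MRS = MU_b/MU_m = m/b.
Tangency: set MRS = p_b/p_m = 2/2.5 = 0.8.
So m/b = 0.8, i.e. m = 0.8·b.
Substitute into the budget 2·b + 2.5·m = 80: 4·b = 80, so b* = 20.
Then m* = 0.8·20 = 16.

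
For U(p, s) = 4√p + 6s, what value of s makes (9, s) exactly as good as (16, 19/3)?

s = 7

U(16, 19/3) = 54.
Set U(9, s) = 54 and solve.
With p = 9: √9 = 3, so 6s = 54 − 4·3 = 42 and s = 7.
Check: U(9, 7) = 54.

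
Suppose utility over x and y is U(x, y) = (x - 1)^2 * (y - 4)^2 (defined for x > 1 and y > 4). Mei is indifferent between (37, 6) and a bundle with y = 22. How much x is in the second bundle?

U(37, 6) = 5184.
Set U(x, 22) = 5184 and solve.
With y = 22: (22 − 4)^2 = 324, so (x − 1)^2 = 5184/324 = 16.
Taking the square root (with x > 1): x − 1 = 4, so x = 5.
Check: U(5, 22) = 5184.

x = 5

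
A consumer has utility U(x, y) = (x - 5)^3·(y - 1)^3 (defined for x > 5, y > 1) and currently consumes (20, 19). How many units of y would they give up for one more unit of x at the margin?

MRS = 1.2

MU_x = 3·(x−5)^2·(y−1)^3, MU_y = 3·(x−5)^3·(y−1)^2.
MRS = (y−1)/(x−5).
At (20, 19): MRS = 1.2.
The indifference curve has slope −1.2 at this bundle.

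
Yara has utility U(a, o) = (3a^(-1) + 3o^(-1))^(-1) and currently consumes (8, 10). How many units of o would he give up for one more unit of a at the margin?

For CES with ρ = -1, MRS = (o/a)^2.
At (8, 10): MRS = 25/16.
So at (8, 10) the consumer would give up 25/16 units of o for one more unit of a.

MRS = 25/16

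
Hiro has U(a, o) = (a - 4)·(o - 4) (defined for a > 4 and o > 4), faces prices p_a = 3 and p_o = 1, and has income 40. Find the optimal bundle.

a* = 8, o* = 16

MU_a = (o−4), MU_o = (a−4).
MRS = (o−4)/(a−4).
Tangency: set MRS = p_a/p_o = 3/1 = 3.
So (o − 4)/(a − 4) = 3, i.e. (o − 4) = 3·(a − 4).
Rewrite the budget in excess-of-subsistence terms: 3·(a − 4) + 1·(o − 4) = 40 − 3·4 − 1·4 = 24.
Substituting, 6·(a − 4) = 24, so a − 4 = 4 and a* = 8.
Then o − 4 = 3·4 = 12, so o* = 16.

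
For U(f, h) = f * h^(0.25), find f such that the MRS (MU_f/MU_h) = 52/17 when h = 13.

f = 17

MU_f = h^(0.25) and MU_h = 0.25·f·h^(-0.75).
MRS = MU_f/MU_h = (4)·h/f.
Substitute h = 13: MRS = 52/f. Setting 52/f = 52/17 gives f = 52/(52/17) = 17.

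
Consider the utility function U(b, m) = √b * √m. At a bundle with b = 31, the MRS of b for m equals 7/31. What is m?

MU_b = 0.5·b^(-0.5)·√m and MU_m = 0.5·√b·m^(-0.5).
MRS = MU_b/MU_m = m/b.
Substitute b = 31: MRS = m/31. Setting m/31 = 7/31 gives m = (7/31)·31 = 7.

m = 7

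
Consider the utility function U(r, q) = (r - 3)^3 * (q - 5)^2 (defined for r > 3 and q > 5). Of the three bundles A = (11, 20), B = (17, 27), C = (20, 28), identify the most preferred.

Bundle C

Evaluate utility at each bundle:
U(A) = 115200.
U(B) = 1328096.
U(C) = 2598977.
Highest utility is C, so C ≻ B ≻ A.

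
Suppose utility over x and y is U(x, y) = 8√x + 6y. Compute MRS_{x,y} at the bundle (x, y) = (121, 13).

MU_x = 8/(2√x), MU_y = 6.
MRS = 8/(2√x) ÷ 6.
At (121, 13): MRS = 2/33.
So at (121, 13) the consumer would give up 2/33 units of y for one more unit of x.

MRS = 2/33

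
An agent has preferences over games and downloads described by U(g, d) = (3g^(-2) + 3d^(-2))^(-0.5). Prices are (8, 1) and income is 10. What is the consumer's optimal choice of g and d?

For CES with ρ = -2, MRS = (d/g)^3.
Tangency: set MRS = p_g/p_d = 8/1 = 8.
So (d/g)^3 = 8; taking the cube root, d/g = 2, i.e. d = 2·g.
Substitute into the budget 8·g + 1·d = 10: 10·g = 10, so g* = 1 and d* = 2·1 = 2.

g* = 1, d* = 2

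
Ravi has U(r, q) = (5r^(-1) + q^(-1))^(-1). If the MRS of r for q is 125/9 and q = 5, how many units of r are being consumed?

r = 3

For CES with ρ = -1, MRS = (5/1)·(q/r)^2.
Setting (5/1)·(5/r)^2 = 125/9 gives (5/r)^2 = 25/9, so 5/r = 5/3 and r = 3.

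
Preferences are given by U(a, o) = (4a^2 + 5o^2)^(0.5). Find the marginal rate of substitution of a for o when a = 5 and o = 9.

MRS = 4/9

For CES with ρ = 2, MRS = (4/5)·(o/a)^(-1).
At (5, 9): MRS = 4/9.
That is, one extra unit of a is worth 4/9 units of o at the margin.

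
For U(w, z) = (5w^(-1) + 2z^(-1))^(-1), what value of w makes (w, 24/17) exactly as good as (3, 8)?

w = 10

U depends on (w, z) only through S = 5w^(-1) + 2z^(-1), so equal utility means equal S. At (3, 8): S = 23/12.
With z = 24/17: 2·(24/17)^(-1) = 17/12, so 5w^(-1) = 23/12 − 17/12 = 0.5, i.e. w^(-1) = 0.1.
Hence w = 1/0.1 = 10.
Check: U(10, 24/17) = 0.5217.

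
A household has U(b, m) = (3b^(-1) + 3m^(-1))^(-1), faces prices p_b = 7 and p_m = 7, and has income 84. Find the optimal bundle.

b* = 6, m* = 6

For CES with ρ = -1, MRS = (m/b)^2.
Tangency: set MRS = p_b/p_m = 7/7 = 1.
So (m/b)^2 = 1; taking the square root, m/b = 1, i.e. m = b.
Substitute into the budget 7·b + 7·m = 84: 14·b = 84, so b* = 6 and m* = 6.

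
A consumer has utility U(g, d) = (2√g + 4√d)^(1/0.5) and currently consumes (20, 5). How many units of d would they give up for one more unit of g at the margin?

MRS = 0.25

For CES with ρ = 0.5, MRS = (2/4)·√(d/g).
At (20, 5): MRS = 0.25.
So at (20, 5) the consumer would give up 0.25 units of d for one more unit of g.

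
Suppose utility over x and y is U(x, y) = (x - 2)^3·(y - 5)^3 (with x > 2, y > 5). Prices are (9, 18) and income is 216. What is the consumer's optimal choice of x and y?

x* = 8, y* = 8

MU_x = 3·(x−2)^2·(y−5)^3, MU_y = 3·(x−2)^3·(y−5)^2.
MRS = (y−5)/(x−2).
Tangency: set MRS = p_x/p_y = 9/18 = 0.5.
So (y − 5)/(x − 2) = 0.5, i.e. (y − 5) = 0.5·(x − 2).
Rewrite the budget in excess-of-subsistence terms: 9·(x − 2) + 18·(y − 5) = 216 − 9·2 − 18·5 = 108.
Substituting, 18·(x − 2) = 108, so x − 2 = 6 and x* = 8.
Then y − 5 = 0.5·6 = 3, so y* = 8.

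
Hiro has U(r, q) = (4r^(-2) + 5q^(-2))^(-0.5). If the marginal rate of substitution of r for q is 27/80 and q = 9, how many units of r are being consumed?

For CES with ρ = -2, MRS = (4/5)·(q/r)^3.
Setting (4/5)·(9/r)^3 = 27/80 gives (9/r)^3 = 27/64, so 9/r = 0.75 and r = 12.

r = 12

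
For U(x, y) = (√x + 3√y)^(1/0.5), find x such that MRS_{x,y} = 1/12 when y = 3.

x = 48

For CES with ρ = 0.5, MRS = (1/3)·√(y/x).
Setting (1/3)·√(3/x) = 1/12 gives √(3/x) = 0.25, so 3/x = 1/16 and x = 48.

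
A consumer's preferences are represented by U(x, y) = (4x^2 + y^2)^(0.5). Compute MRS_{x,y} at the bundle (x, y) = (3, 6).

For CES with ρ = 2, MRS = (4/1)·(y/x)^(-1).
At (3, 6): MRS = 2.
So at (3, 6) the consumer would give up 2 units of y for one more unit of x.

MRS = 2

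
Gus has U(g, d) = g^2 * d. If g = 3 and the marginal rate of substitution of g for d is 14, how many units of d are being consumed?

d = 21

MU_g = 2·g·d and MU_d = g^2.
MRS = MU_g/MU_d = (2/1)·d/g.
Substitute g = 3: MRS = d/1.5. Setting d/1.5 = 14 gives d = 14·1.5 = 21.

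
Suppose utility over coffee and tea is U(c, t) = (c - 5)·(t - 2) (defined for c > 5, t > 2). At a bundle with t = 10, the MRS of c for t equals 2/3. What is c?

c = 17

MU_c = (t−2), MU_t = (c−5).
MRS = (t−2)/(c−5).
Substitute t = 10: MRS = 8/(c − 5). Setting this equal to 2/3 gives c − 5 = 8/(2/3) = 12, so c = 17.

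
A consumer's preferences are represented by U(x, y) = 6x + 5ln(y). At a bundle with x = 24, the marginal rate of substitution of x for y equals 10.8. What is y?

MU_x = 6, MU_y = 5/y.
MRS = 6 ÷ (5/y).
MRS depends only on y: 1.2·y = 10.8 ⇒ y = 10.8/1.2 = 9.

y = 9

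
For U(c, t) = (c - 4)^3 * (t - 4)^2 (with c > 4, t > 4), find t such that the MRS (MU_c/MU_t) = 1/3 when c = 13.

t = 6

MU_c = 3·(c−4)^2·(t−4)^2, MU_t = 2·(c−4)^3·(t−4).
MRS = (3/2)·(t−4)/(c−4).
Substitute c = 13: MRS = (t − 4)/6. Setting this equal to 1/3 gives t − 4 = (1/3)·6 = 2, so t = 6.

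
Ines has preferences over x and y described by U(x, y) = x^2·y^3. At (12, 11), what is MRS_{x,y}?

MRS = 11/18

MU_x = 2·x·y^3 and MU_y = 3·x^2·y^2.
MRS = MU_x/MU_y = (2/3)·y/x.
At (12, 11): MRS = 11/18.
So at (12, 11) the consumer would give up 11/18 units of y for one more unit of x.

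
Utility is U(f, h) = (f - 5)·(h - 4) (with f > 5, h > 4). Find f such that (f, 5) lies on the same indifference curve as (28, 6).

f = 51

U(28, 6) = 46.
Set U(f, 5) = 46 and solve.
With h = 5: (5 − 4) = 1, so (f − 5) = 46/1 = 46.
So f = 5 + 46 = 51.
Check: U(51, 5) = 46.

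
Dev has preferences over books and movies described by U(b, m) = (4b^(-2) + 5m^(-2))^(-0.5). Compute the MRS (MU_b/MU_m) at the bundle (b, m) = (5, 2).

For CES with ρ = -2, MRS = (4/5)·(m/b)^3.
At (5, 2): MRS = 32/625.
The indifference curve has slope −32/625 at this bundle.

MRS = 32/625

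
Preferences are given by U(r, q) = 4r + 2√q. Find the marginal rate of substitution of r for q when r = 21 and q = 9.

MU_r = 4, MU_q = 2/(2√q).
MRS = 4 ÷ (2/(2√q)).
At (21, 9): MRS = 12.
So at (21, 9) the consumer would give up 12 units of q for one more unit of r.

MRS = 12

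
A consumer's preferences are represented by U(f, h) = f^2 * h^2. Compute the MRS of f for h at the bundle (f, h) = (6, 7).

MU_f = 2·f·h^2 and MU_h = 2·f^2·h.
MRS = MU_f/MU_h = h/f.
At (6, 7): MRS = 7/6.
So at (6, 7) the consumer would give up 7/6 units of h for one more unit of f.

MRS = 7/6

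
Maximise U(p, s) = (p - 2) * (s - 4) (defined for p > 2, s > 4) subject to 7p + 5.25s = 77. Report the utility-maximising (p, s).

p* = 5, s* = 8

MU_p = (s−4), MU_s = (p−2).
MRS = (s−4)/(p−2).
Tangency: set MRS = p_p/p_s = 7/5.25 = 4/3.
So (s − 4)/(p − 2) = 4/3, i.e. (s − 4) = (4/3)·(p − 2).
Rewrite the budget in excess-of-subsistence terms: 7·(p − 2) + 5.25·(s − 4) = 77 − 7·2 − 5.25·4 = 42.
Substituting, 14·(p − 2) = 42, so p − 2 = 3 and p* = 5.
Then s − 4 = (4/3)·3 = 4, so s* = 8.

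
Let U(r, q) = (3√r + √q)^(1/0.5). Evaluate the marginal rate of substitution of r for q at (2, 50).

MRS = 15

For CES with ρ = 0.5, MRS = (3/1)·√(q/r).
At (2, 50): MRS = 15.
That is, one extra unit of r is worth 15 units of q at the margin.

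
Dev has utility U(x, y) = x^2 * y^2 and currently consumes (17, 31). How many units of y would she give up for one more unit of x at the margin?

MRS = 31/17

MU_x = 2·x·y^2 and MU_y = 2·x^2·y.
MRS = MU_x/MU_y = y/x.
At (17, 31): MRS = 31/17.
So at (17, 31) the consumer would give up 31/17 units of y for one more unit of x.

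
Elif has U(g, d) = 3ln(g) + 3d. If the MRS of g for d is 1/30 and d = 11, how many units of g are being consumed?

g = 30

MU_g = 3/g, MU_d = 3.
MRS = 3/g ÷ 3.
MRS depends only on g: 1/g = 1/30 ⇒ g = 1/(1/30) = 30.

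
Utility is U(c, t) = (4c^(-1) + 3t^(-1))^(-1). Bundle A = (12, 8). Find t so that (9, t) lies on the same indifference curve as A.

U depends on (c, t) only through S = 4c^(-1) + 3t^(-1), so equal utility means equal S. At (12, 8): S = 17/24.
With c = 9: 4·9^(-1) = 4/9, so 3t^(-1) = 17/24 − 4/9 = 19/72, i.e. t^(-1) = 19/216.
Hence t = 1/(19/216) = 216/19.
Check: U(9, 216/19) = 1.4118.

t = 216/19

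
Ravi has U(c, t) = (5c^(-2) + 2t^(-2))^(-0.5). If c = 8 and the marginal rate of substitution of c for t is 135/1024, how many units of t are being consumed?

For CES with ρ = -2, MRS = (5/2)·(t/c)^3.
Setting (5/2)·(t/8)^3 = 135/1024 gives (t/8)^3 = 27/512, so t/8 = 0.375 and t = 3.

t = 3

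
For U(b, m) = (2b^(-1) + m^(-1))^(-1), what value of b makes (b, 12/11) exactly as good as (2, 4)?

U depends on (b, m) only through S = 2b^(-1) + m^(-1), so equal utility means equal S. At (2, 4): S = 1.25.
With m = 12/11: (12/11)^(-1) = 11/12, so 2b^(-1) = 1.25 − 11/12 = 1/3, i.e. b^(-1) = 1/6.
Hence b = 1/(1/6) = 6.
Check: U(6, 12/11) = 0.8.

b = 6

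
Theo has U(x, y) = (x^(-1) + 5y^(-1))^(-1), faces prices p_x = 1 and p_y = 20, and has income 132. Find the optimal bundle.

For CES with ρ = -1, MRS = (1/5)·(y/x)^2.
Tangency: set MRS = p_x/p_y = 1/20 = 0.05.
So (y/x)^2 = 0.25; taking the square root, y/x = 0.5, i.e. y = 0.5·x.
Substitute into the budget 1·x + 20·y = 132: 11·x = 132, so x* = 12 and y* = 0.5·12 = 6.

x* = 12, y* = 6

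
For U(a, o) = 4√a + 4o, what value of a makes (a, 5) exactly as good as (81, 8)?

a = 144

U(81, 8) = 68.
Set U(a, 5) = 68 and solve.
With o = 5: 4√a = 68 − 4·5 = 48, so √a = 12 and a = 144.
Check: U(144, 5) = 68.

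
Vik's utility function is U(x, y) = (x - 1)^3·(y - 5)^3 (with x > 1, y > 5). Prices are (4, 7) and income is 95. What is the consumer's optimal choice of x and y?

MU_x = 3·(x−1)^2·(y−5)^3, MU_y = 3·(x−1)^3·(y−5)^2.
MRS = (y−5)/(x−1).
Tangency: set MRS = p_x/p_y = 4/7.
So (y − 5)/(x − 1) = 4/7, i.e. (y − 5) = (4/7)·(x − 1).
Rewrite the budget in excess-of-subsistence terms: 4·(x − 1) + 7·(y − 5) = 95 − 4·1 − 7·5 = 56.
Substituting, 8·(x − 1) = 56, so x − 1 = 7 and x* = 8.
Then y − 5 = (4/7)·7 = 4, so y* = 9.

x* = 8, y* = 9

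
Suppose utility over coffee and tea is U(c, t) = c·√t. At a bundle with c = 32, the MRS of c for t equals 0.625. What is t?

MU_c = √t and MU_t = 0.5·c·t^(-0.5).
MRS = MU_c/MU_t = (2)·t/c.
Substitute c = 32: MRS = t/16. Setting t/16 = 0.625 gives t = 0.625·16 = 10.

t = 10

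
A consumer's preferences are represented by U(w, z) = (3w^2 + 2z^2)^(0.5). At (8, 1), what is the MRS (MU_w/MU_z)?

For CES with ρ = 2, MRS = (3/2)·(z/w)^(-1).
At (8, 1): MRS = 12.
The indifference curve has slope −12 at this bundle.

MRS = 12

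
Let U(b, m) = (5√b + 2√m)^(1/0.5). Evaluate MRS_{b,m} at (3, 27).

For CES with ρ = 0.5, MRS = (5/2)·√(m/b).
At (3, 27): MRS = 7.5.
That is, one extra unit of b is worth 7.5 units of m at the margin.

MRS = 7.5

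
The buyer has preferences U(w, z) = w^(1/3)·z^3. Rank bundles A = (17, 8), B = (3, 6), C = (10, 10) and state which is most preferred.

Evaluate utility at each bundle:
U(A) = 1316.496.
U(B) = 311.526.
U(C) = 2154.435.
Highest utility is C, so C ≻ A ≻ B.

Bundle C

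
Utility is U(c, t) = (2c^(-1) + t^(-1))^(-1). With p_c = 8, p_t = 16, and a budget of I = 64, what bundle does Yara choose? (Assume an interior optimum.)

c* = 4, t* = 2

For CES with ρ = -1, MRS = (2/1)·(t/c)^2.
Tangency: set MRS = p_c/p_t = 8/16 = 0.5.
So (t/c)^2 = 0.25; taking the square root, t/c = 0.5, i.e. t = 0.5·c.
Substitute into the budget 8·c + 16·t = 64: 16·c = 64, so c* = 4 and t* = 0.5·4 = 2.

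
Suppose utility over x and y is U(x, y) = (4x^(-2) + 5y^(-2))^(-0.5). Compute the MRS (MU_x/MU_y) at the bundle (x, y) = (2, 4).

For CES with ρ = -2, MRS = (4/5)·(y/x)^3.
At (2, 4): MRS = 6.4.
So at (2, 4) the consumer would give up 6.4 units of y for one more unit of x.

MRS = 6.4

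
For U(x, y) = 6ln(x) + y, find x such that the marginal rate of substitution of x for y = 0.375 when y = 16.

MU_x = 6/x, MU_y = 1.
MRS = 6/x ÷ 1.
MRS depends only on x: 6/x = 0.375 ⇒ x = 6/0.375 = 16.

x = 16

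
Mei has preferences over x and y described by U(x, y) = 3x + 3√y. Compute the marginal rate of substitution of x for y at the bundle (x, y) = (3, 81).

MRS = 18

MU_x = 3, MU_y = 3/(2√y).
MRS = 3 ÷ (3/(2√y)).
At (3, 81): MRS = 18.
So at (3, 81) the consumer would give up 18 units of y for one more unit of x.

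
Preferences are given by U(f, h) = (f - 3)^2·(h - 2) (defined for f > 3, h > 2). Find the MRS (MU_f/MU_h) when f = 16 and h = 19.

MU_f = 2·(f−3)·(h−2), MU_h = (f−3)^2.
MRS = (2/1)·(h−2)/(f−3).
At (16, 19): MRS = 34/13.
That is, one extra unit of f is worth 34/13 units of h at the margin.

MRS = 34/13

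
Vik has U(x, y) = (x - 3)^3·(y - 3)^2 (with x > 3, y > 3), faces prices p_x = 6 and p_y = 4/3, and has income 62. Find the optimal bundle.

MU_x = 3·(x−3)^2·(y−3)^2, MU_y = 2·(x−3)^3·(y−3).
MRS = (3/2)·(y−3)/(x−3).
Tangency: set MRS = p_x/p_y = 6/(4/3) = 4.5.
So (3/2)·(y − 3)/(x − 3) = 4.5, i.e. (y − 3) = 3·(x − 3).
Rewrite the budget in excess-of-subsistence terms: 6·(x − 3) + (4/3)·(y − 3) = 62 − 6·3 − (4/3)·3 = 40.
Substituting, 10·(x − 3) = 40, so x − 3 = 4 and x* = 7.
Then y − 3 = 3·4 = 12, so y* = 15.

x* = 7, y* = 15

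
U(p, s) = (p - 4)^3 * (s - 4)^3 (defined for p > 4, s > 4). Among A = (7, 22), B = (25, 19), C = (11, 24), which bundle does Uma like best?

Bundle B

Evaluate utility at each bundle:
U(A) = 157464.
U(B) = 31255875.
U(C) = 2744000.
Highest utility is B, so B ≻ C ≻ A.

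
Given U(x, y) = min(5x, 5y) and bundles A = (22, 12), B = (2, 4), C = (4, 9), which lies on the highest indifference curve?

Evaluate utility at each bundle:
U(A) = 60.
U(B) = 10.
U(C) = 20.
Highest utility is A, so A ≻ C ≻ B.

Bundle A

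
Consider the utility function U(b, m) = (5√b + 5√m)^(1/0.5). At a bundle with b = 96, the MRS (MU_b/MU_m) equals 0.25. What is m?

For CES with ρ = 0.5, MRS = √(m/b).
Setting √(m/96) = 0.25 gives m/96 = 1/16 and m = 6.

m = 6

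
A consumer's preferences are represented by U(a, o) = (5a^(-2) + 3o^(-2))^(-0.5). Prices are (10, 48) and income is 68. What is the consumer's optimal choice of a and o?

For CES with ρ = -2, MRS = (5/3)·(o/a)^3.
Tangency: set MRS = p_a/p_o = 10/48 = 5/24.
So (o/a)^3 = 0.125; taking the cube root, o/a = 0.5, i.e. o = 0.5·a.
Substitute into the budget 10·a + 48·o = 68: 34·a = 68, so a* = 2 and o* = 0.5·2 = 1.

a* = 2, o* = 1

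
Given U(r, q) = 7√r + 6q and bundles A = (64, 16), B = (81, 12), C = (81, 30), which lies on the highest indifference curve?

Evaluate utility at each bundle:
U(A) = 152.000.
U(B) = 135.000.
U(C) = 243.000.
Highest utility is C, so C ≻ A ≻ B.

Bundle C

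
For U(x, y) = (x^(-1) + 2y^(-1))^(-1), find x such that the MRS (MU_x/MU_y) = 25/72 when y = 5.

For CES with ρ = -1, MRS = (1/2)·(y/x)^2.
Setting (1/2)·(5/x)^2 = 25/72 gives (5/x)^2 = 25/36, so 5/x = 5/6 and x = 6.

x = 6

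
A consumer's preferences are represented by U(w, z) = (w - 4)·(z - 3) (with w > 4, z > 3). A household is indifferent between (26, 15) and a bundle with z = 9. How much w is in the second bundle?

w = 48

U(26, 15) = 264.
Set U(w, 9) = 264 and solve.
With z = 9: (9 − 3) = 6, so (w − 4) = 264/6 = 44.
So w = 4 + 44 = 48.
Check: U(48, 9) = 264.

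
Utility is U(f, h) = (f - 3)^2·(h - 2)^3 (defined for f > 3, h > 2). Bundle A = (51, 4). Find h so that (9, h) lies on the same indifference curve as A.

h = 10

U(51, 4) = 18432.
Set U(9, h) = 18432 and solve.
With f = 9: (9 − 3)^2 = 36, so (h − 2)^3 = 18432/36 = 512.
Taking the cube root (with h > 2): h − 2 = 8, so h = 10.
Check: U(9, 10) = 18432.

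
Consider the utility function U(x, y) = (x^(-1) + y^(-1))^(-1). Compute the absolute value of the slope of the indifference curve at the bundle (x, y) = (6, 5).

For CES with ρ = -1, MRS = (y/x)^2.
At (6, 5): MRS = 25/36.
That is, one extra unit of x is worth 25/36 units of y at the margin.

MRS = 25/36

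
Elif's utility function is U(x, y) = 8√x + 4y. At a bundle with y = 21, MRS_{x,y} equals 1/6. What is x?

MU_x = 8/(2√x), MU_y = 4.
MRS = 8/(2√x) ÷ 4.
MRS depends only on x: 1/√x = 1/6 ⇒ √x = 1/(1/6) = 6 ⇒ x = 36.

x = 36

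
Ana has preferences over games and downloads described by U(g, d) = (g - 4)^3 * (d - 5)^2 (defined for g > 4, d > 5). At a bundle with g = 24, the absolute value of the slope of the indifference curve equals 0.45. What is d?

MU_g = 3·(g−4)^2·(d−5)^2, MU_d = 2·(g−4)^3·(d−5).
MRS = (3/2)·(d−5)/(g−4).
Substitute g = 24: MRS = (d − 5)/(40/3). Setting this equal to 0.45 gives d − 5 = 0.45·(40/3) = 6, so d = 11.

d = 11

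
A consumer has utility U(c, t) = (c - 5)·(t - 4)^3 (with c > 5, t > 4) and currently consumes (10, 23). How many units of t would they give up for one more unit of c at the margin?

MU_c = (t−4)^3, MU_t = 3·(c−5)·(t−4)^2.
MRS = (1/3)·(t−4)/(c−5).
At (10, 23): MRS = 19/15.
That is, one extra unit of c is worth 19/15 units of t at the margin.

MRS = 19/15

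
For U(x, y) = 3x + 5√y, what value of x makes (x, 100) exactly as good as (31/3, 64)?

U(31/3, 64) = 71.
Set U(x, 100) = 71 and solve.
With y = 100: √100 = 10, so 3x = 71 − 5·10 = 21 and x = 7.
Check: U(7, 100) = 71.

x = 7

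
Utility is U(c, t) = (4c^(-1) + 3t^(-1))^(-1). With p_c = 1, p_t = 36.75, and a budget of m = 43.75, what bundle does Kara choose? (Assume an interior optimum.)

c* = 7, t* = 1

For CES with ρ = -1, MRS = (4/3)·(t/c)^2.
Tangency: set MRS = p_c/p_t = 1/36.75 = 4/147.
So (t/c)^2 = 1/49; taking the square root, t/c = 1/7, i.e. t = (1/7)·c.
Substitute into the budget 1·c + 36.75·t = 43.75: 6.25·c = 43.75, so c* = 7 and t* = (1/7)·7 = 1.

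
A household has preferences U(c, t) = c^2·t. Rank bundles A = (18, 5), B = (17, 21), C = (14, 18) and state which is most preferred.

Evaluate utility at each bundle:
U(A) = 1620.
U(B) = 6069.
U(C) = 3528.
Highest utility is B, so B ≻ C ≻ A.

Bundle B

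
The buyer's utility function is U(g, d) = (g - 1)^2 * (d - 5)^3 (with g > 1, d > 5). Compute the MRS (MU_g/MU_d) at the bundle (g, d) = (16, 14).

MRS = 0.4

MU_g = 2·(g−1)·(d−5)^3, MU_d = 3·(g−1)^2·(d−5)^2.
MRS = (2/3)·(d−5)/(g−1).
At (16, 14): MRS = 0.4.
The indifference curve has slope −0.4 at this bundle.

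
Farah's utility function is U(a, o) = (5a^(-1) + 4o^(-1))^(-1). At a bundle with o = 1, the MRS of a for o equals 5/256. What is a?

For CES with ρ = -1, MRS = (5/4)·(o/a)^2.
Setting (5/4)·(1/a)^2 = 5/256 gives (1/a)^2 = 1/64, so 1/a = 0.125 and a = 8.

a = 8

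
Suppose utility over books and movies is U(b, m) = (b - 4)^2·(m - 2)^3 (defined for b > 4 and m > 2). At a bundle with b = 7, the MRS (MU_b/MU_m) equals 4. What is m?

m = 20

MU_b = 2·(b−4)·(m−2)^3, MU_m = 3·(b−4)^2·(m−2)^2.
MRS = (2/3)·(m−2)/(b−4).
Substitute b = 7: MRS = (m − 2)/4.5. Setting this equal to 4 gives m − 2 = 4·4.5 = 18, so m = 20.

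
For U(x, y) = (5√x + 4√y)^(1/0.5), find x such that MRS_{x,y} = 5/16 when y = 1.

For CES with ρ = 0.5, MRS = (5/4)·√(y/x).
Setting (5/4)·√(1/x) = 5/16 gives √(1/x) = 0.25, so 1/x = 1/16 and x = 16.

x = 16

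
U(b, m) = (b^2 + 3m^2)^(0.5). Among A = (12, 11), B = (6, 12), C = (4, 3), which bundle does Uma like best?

Evaluate utility at each bundle:
U(A) = 22.517.
U(B) = 21.633.
U(C) = 6.557.
Highest utility is A, so A ≻ B ≻ C.

Bundle A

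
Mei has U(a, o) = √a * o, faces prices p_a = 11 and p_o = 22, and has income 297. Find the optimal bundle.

a* = 9, o* = 9

MU_a = 0.5·a^(-0.5)·o and MU_o = √a.
MRS = MU_a/MU_o = (0.5)·o/a.
Tangency: set MRS = p_a/p_o = 11/22 = 0.5.
So (0.5)·o/a = 0.5, i.e. o = a.
Substitute into the budget 11·a + 22·o = 297: 33·a = 297, so a* = 9.
Then o* = 9.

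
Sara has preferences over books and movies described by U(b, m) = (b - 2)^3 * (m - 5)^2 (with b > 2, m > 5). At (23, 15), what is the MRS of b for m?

MU_b = 3·(b−2)^2·(m−5)^2, MU_m = 2·(b−2)^3·(m−5).
MRS = (3/2)·(m−5)/(b−2).
At (23, 15): MRS = 5/7.
The indifference curve has slope −5/7 at this bundle.

MRS = 5/7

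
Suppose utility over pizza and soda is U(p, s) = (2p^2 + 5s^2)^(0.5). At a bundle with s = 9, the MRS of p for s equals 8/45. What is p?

For CES with ρ = 2, MRS = (2/5)·(s/p)^(-1).
Setting (2/5)·(9/p)^(-1) = 8/45 gives (9/p)^(-1) = 4/9, so 9/p = 2.25 and p = 4.

p = 4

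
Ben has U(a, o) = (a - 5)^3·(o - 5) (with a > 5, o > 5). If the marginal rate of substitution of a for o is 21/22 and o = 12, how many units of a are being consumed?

a = 27

MU_a = 3·(a−5)^2·(o−5), MU_o = (a−5)^3.
MRS = (3/1)·(o−5)/(a−5).
Substitute o = 12: MRS = 21/(a − 5). Setting this equal to 21/22 gives a − 5 = 21/(21/22) = 22, so a = 27.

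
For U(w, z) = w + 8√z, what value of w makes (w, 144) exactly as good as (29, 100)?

U(29, 100) = 109.
Set U(w, 144) = 109 and solve.
With z = 144: √144 = 12, so w = 109 − 8·12 = 13.
Check: U(13, 144) = 109.

w = 13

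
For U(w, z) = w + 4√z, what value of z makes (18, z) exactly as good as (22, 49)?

z = 64

U(22, 49) = 50.
Set U(18, z) = 50 and solve.
With w = 18: 4√z = 50 − 18 = 32, so √z = 8 and z = 64.
Check: U(18, 64) = 50.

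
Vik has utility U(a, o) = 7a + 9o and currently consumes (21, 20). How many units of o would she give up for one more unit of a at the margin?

MU_a = 7, MU_o = 9, so MRS = 7/9 at every bundle.
At (21, 20): MRS = 7/9.
That is, one extra unit of a is worth 7/9 units of o at the margin.

MRS = 7/9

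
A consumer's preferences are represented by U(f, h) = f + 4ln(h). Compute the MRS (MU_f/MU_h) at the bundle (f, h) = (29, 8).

MU_f = 1, MU_h = 4/h.
MRS = 1 ÷ (4/h).
At (29, 8): MRS = 2.
The indifference curve has slope −2 at this bundle.

MRS = 2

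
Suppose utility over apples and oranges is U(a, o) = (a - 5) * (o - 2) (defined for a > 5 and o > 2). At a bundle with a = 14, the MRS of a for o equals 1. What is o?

o = 11

MU_a = (o−2), MU_o = (a−5).
MRS = (o−2)/(a−5).
Substitute a = 14: MRS = (o − 2)/9. Setting this equal to 1 gives o − 2 = 1·9 = 9, so o = 11.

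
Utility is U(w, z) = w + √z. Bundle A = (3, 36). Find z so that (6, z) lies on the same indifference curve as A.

z = 9

U(3, 36) = 9.
Set U(6, z) = 9 and solve.
With w = 6: √z = 9 − 6 = 3, so √z = 3 and z = 9.
Check: U(6, 9) = 9.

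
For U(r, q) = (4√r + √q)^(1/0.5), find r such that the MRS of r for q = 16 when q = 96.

For CES with ρ = 0.5, MRS = (4/1)·√(q/r).
Setting (4/1)·√(96/r) = 16 gives √(96/r) = 4, so 96/r = 16 and r = 6.

r = 6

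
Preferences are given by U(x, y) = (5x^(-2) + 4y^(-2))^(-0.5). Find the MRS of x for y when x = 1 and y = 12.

MRS = 2160

For CES with ρ = -2, MRS = (5/4)·(y/x)^3.
At (1, 12): MRS = 2160.
So at (1, 12) the consumer would give up 2160 units of y for one more unit of x.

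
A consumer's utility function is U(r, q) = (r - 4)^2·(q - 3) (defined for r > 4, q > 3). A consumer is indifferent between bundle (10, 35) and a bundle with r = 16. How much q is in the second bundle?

q = 11

U(10, 35) = 1152.
Set U(16, q) = 1152 and solve.
With r = 16: (16 − 4)^2 = 144, so (q − 3) = 1152/144 = 8.
So q = 3 + 8 = 11.
Check: U(16, 11) = 1152.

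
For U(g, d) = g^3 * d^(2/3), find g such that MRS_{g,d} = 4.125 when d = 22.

MU_g = 3·g^2·d^(2/3) and MU_d = 2/3·g^3·d^(-1/3).
MRS = MU_g/MU_d = (4.5)·d/g.
Substitute d = 22: MRS = 99/g. Setting 99/g = 4.125 gives g = 99/4.125 = 24.

g = 24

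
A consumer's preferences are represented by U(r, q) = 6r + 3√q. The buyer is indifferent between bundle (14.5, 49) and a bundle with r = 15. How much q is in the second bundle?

U(14.5, 49) = 108.
Set U(15, q) = 108 and solve.
With r = 15: 3√q = 108 − 6·15 = 18, so √q = 6 and q = 36.
Check: U(15, 36) = 108.

q = 36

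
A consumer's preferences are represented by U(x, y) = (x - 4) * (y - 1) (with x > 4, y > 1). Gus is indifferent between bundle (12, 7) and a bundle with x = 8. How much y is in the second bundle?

y = 13

U(12, 7) = 48.
Set U(8, y) = 48 and solve.
With x = 8: (8 − 4) = 4, so (y − 1) = 48/4 = 12.
So y = 1 + 12 = 13.
Check: U(8, 13) = 48.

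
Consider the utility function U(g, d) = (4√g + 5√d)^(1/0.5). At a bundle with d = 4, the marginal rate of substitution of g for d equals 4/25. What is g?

For CES with ρ = 0.5, MRS = (4/5)·√(d/g).
Setting (4/5)·√(4/g) = 4/25 gives √(4/g) = 0.2, so 4/g = 1/25 and g = 100.

g = 100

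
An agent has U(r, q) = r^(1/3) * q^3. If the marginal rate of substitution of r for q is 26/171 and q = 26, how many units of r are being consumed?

r = 19

MU_r = 1/3·r^(-2/3)·q^3 and MU_q = 3·r^(1/3)·q^2.
MRS = MU_r/MU_q = (1/9)·q/r.
Substitute q = 26: MRS = (26/9)/r. Setting (26/9)/r = 26/171 gives r = (26/9)/(26/171) = 19.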